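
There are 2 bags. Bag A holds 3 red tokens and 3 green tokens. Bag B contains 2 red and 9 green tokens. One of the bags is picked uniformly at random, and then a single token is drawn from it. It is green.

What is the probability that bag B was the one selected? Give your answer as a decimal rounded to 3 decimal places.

0.621

For each hypothesis, P(data | H) works out to: P(data | bag A) = (3/6) = 1/2; P(data | bag B) = (9/11) = 9/11.
Weighting by the prior gives 1/2 · 1/2 = 1/4, 1/2 · 9/11 = 9/22; summing to 29/44.
Therefore the posterior P(bag B | data) = (9/22) / (29/44) = 18/29.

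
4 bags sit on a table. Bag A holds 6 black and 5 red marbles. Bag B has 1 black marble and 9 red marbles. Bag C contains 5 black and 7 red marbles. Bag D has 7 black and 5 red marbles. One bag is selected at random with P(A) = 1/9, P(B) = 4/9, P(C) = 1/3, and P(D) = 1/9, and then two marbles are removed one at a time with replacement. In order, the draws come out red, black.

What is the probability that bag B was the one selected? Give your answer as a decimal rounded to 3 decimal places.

For each hypothesis, P(data | H) works out to: P(data | bag A) = (5/11)(6/11) = 0.24793; P(data | bag B) = (9/10)(1/10) = 0.09; P(data | bag C) = (7/12)(5/12) = 0.24306; P(data | bag D) = (5/12)(7/12) = 0.24306.
Multiplying each by its prior: 1/9 · 0.24793 = 0.027548, 4/9 · 0.09 = 0.04, 1/3 · 0.24306 = 0.081019, 1/9 · 0.24306 = 0.027006; summing to 0.17557.
Therefore the posterior P(bag B | data) = (0.04) / (0.17557) = 0.22783.

0.228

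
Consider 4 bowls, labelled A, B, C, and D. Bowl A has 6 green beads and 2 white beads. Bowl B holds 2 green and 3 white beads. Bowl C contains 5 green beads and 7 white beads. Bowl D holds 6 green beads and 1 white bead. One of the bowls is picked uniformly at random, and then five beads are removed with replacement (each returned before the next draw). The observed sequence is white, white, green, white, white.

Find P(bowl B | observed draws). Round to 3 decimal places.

0.501

The likelihood of the observed sequence under each hypothesis: P(data | bowl A) = (2/8)(2/8)(6/8)(2/8)(2/8) = 0.0029297; P(data | bowl B) = (3/5)(3/5)(2/5)(3/5)(3/5) = 0.05184; P(data | bowl C) = (7/12)(7/12)(5/12)(7/12)(7/12) = 0.048245; P(data | bowl D) = (1/7)(1/7)(6/7)(1/7)(1/7) = 0.00035699.
Weighting by the prior gives 1/4 · 0.0029297 = 0.00073242, 1/4 · 0.05184 = 0.01296, 1/4 · 0.048245 = 0.012061, 1/4 · 0.00035699 = 8.9249e-05; these sum to 0.025843.
Hence P(bowl B | data) = (0.01296) / (0.025843) = 0.50149.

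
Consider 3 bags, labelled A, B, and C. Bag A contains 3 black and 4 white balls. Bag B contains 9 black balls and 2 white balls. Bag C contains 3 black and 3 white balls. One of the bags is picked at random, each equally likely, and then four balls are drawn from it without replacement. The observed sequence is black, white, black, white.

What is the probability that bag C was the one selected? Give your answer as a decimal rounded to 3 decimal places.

0.490

For each hypothesis, P(data | H) works out to: P(data | bag A) = (3/7)(4/6)(2/5)(3/4) = 0.085714; P(data | bag B) = (9/11)(2/10)(8/9)(1/8) = 0.018182; P(data | bag C) = (3/6)(3/5)(2/4)(2/3) = 0.1.
Multiplying each by its prior: 1/3 · 0.085714 = 0.028571, 1/3 · 0.018182 = 0.0060606, 1/3 · 0.1 = 0.033333; summing to 0.067965.
Therefore the posterior P(bag C | data) = (0.033333) / (0.067965) = 0.49045.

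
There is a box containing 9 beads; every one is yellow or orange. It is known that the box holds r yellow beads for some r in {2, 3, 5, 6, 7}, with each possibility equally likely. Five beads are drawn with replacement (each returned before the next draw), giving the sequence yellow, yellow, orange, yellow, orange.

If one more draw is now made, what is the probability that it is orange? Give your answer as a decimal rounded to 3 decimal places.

0.418

The likelihood of the observed sequence under each hypothesis: P(data | r = 2) = (2/9)(2/9)(7/9)(2/9)(7/9) = 0.0066386; P(data | r = 3) = (3/9)(3/9)(6/9)(3/9)(6/9) = 0.016461; P(data | r = 5) = (5/9)(5/9)(4/9)(5/9)(4/9) = 0.03387; P(data | r = 6) = (6/9)(6/9)(3/9)(6/9)(3/9) = 0.032922; P(data | r = 7) = (7/9)(7/9)(2/9)(7/9)(2/9) = 0.023235.
The prior-weighted likelihoods are 1/5 · 0.0066386 = 0.0013277, 1/5 · 0.016461 = 0.0032922, 1/5 · 0.03387 = 0.006774, 1/5 · 0.032922 = 0.0065844, 1/5 · 0.023235 = 0.004647; with total 0.022625.
The posterior is then P(r = 2 | data) = 0.058683, P(r = 3 | data) = 0.14551, P(r = 5 | data) = 0.2994, P(r = 6 | data) = 0.29102, P(r = 7 | data) = 0.20539.
The predictive probability is P(orange next | data) = (7/9)(0.058683) + (2/3)(0.14551) + (4/9)(0.2994) + (1/3)(0.29102) + (2/9)(0.20539) = 0.41836.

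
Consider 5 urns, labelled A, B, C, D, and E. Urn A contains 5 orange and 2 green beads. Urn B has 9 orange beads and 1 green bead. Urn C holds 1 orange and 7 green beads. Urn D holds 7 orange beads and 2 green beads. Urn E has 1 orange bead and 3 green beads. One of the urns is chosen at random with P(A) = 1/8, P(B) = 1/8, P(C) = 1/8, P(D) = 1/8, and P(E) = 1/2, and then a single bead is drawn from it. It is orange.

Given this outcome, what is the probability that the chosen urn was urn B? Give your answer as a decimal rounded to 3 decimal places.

For each hypothesis, P(data | H) works out to: P(data | urn A) = (5/7) = 0.71429; P(data | urn B) = (9/10) = 0.9; P(data | urn C) = (1/8) = 0.125; P(data | urn D) = (7/9) = 0.77778; P(data | urn E) = (1/4) = 0.25.
The prior-weighted likelihoods are 1/8 · 0.71429 = 0.089286, 1/8 · 0.9 = 0.1125, 1/8 · 0.125 = 0.015625, 1/8 · 0.77778 = 0.097222, 1/2 · 0.25 = 0.125; summing to 0.43963.
So P(urn B | data) = (0.1125) / (0.43963) = 0.2559.

0.256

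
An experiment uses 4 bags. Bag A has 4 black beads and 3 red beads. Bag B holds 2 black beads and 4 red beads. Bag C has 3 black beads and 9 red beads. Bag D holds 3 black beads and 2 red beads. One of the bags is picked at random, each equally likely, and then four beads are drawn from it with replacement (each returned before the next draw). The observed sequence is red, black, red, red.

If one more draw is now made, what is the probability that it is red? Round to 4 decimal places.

For each hypothesis, P(data | H) works out to: P(data | bag A) = (3/7)(4/7)(3/7)(3/7) = 0.044981; P(data | bag B) = (4/6)(2/6)(4/6)(4/6) = 0.098765; P(data | bag C) = (9/12)(3/12)(9/12)(9/12) = 0.10547; P(data | bag D) = (2/5)(3/5)(2/5)(2/5) = 0.0384.
The prior-weighted likelihoods are 1/4 · 0.044981 = 0.011245, 1/4 · 0.098765 = 0.024691, 1/4 · 0.10547 = 0.026367, 1/4 · 0.0384 = 0.0096; summing to 0.071904.
Normalising, the posterior is P(bag A | data) = 0.15639, P(bag B | data) = 0.34339, P(bag C | data) = 0.3667, P(bag D | data) = 0.13351.
Averaging over the posterior, P(red next | data) = (3/7)(0.15639) + (2/3)(0.34339) + (3/4)(0.3667) + (2/5)(0.13351) = 0.62439.

0.6244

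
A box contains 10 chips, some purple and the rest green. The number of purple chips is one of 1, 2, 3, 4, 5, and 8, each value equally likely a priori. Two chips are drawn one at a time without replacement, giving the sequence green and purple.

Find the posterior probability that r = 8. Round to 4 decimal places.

Under each hypothesis, the probability of the observed sequence is: P(data | r = 1) = (9/10)(1/9) = 1/10; P(data | r = 2) = (8/10)(2/9) = 8/45; P(data | r = 3) = (7/10)(3/9) = 7/30; P(data | r = 4) = (6/10)(4/9) = 4/15; P(data | r = 5) = (5/10)(5/9) = 5/18; P(data | r = 8) = (2/10)(8/9) = 8/45.
Multiplying each by its prior: 1/6 · 1/10 = 1/60, 1/6 · 8/45 = 4/135, 1/6 · 7/30 = 7/180, 1/6 · 4/15 = 2/45, 1/6 · 5/18 = 5/108, 1/6 · 8/45 = 4/135; these sum to 37/180.
Therefore the posterior P(r = 8 | data) = (4/135) / (37/180) = 16/111.

0.1441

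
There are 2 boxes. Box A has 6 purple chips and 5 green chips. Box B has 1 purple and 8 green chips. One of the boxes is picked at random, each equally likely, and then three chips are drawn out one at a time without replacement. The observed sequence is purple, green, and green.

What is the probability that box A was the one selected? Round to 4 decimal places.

Compute the likelihood of the observed sequence for each case: P(data | box A) = (6/11)(5/10)(4/9) = 4/33; P(data | box B) = (1/9)(8/8)(7/7) = 1/9.
Weighting by the prior gives 1/2 · 4/33 = 2/33, 1/2 · 1/9 = 1/18; these sum to 23/198.
Therefore the posterior P(box A | data) = (2/33) / (23/198) = 12/23.

0.5217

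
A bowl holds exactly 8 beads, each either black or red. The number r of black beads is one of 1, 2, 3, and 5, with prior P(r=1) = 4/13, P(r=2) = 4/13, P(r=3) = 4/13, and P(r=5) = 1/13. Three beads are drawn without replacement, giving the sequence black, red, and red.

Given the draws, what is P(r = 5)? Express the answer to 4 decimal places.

The likelihood of the observed sequence under each hypothesis: P(data | r = 1) = (1/8)(7/7)(6/6) = 1/8; P(data | r = 2) = (2/8)(6/7)(5/6) = 5/28; P(data | r = 3) = (3/8)(5/7)(4/6) = 5/28; P(data | r = 5) = (5/8)(3/7)(2/6) = 5/56.
The prior-weighted likelihoods are 4/13 · 1/8 = 1/26, 4/13 · 5/28 = 5/91, 4/13 · 5/28 = 5/91, 1/13 · 5/56 = 5/728; these sum to 113/728.
Therefore the posterior P(r = 5 | data) = (5/728) / (113/728) = 5/113.

0.0442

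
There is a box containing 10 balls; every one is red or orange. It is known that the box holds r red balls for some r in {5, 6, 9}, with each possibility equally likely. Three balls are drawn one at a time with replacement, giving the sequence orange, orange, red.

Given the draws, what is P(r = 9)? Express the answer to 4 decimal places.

Under each hypothesis, the probability of the observed sequence is: P(data | r = 5) = (5/10)(5/10)(5/10) = 1/8; P(data | r = 6) = (4/10)(4/10)(6/10) = 12/125; P(data | r = 9) = (1/10)(1/10)(9/10) = 9/1000.
The prior-weighted likelihoods are 1/3 · 1/8 = 1/24, 1/3 · 12/125 = 4/125, 1/3 · 9/1000 = 3/1000; these sum to 23/300.
So P(r = 9 | data) = (3/1000) / (23/300) = 9/230.

0.0391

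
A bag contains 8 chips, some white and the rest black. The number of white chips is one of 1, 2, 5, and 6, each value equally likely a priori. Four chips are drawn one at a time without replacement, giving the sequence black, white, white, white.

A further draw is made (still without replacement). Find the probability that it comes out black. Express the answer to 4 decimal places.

0.3571

The likelihood of the observed sequence under each hypothesis: P(data | r = 1) = (7/8)(1/7)(0/6) = 0; P(data | r = 2) = (6/8)(2/7)(1/6)(0/5) = 0; P(data | r = 5) = (3/8)(5/7)(4/6)(3/5) = 3/28; P(data | r = 6) = (2/8)(6/7)(5/6)(4/5) = 1/7.
Multiplying each by its prior: 1/4 · 0 = 0, 1/4 · 0 = 0, 1/4 · 3/28 = 3/112, 1/4 · 1/7 = 1/28; these sum to 1/16.
Dividing through by the total gives posterior P(r = 1 | data) = 0, P(r = 2 | data) = 0, P(r = 5 | data) = 3/7, P(r = 6 | data) = 4/7.
So P(black next | data) = Σ P(black next | H) P(H | data) = (1/2)(3/7) + (1/4)(4/7) = 5/14.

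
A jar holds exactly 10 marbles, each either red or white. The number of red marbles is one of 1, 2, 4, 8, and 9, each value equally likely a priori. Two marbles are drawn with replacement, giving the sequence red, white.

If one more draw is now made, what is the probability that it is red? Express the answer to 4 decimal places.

0.4676

The likelihood of the observed sequence under each hypothesis: P(data | r = 1) = (1/10)(9/10) = 9/100; P(data | r = 2) = (2/10)(8/10) = 4/25; P(data | r = 4) = (4/10)(6/10) = 6/25; P(data | r = 8) = (8/10)(2/10) = 4/25; P(data | r = 9) = (9/10)(1/10) = 9/100.
Multiplying each by its prior: 1/5 · 9/100 = 9/500, 1/5 · 4/25 = 4/125, 1/5 · 6/25 = 6/125, 1/5 · 4/25 = 4/125, 1/5 · 9/100 = 9/500; with total 37/250.
Dividing through by the total gives posterior P(r = 1 | data) = 9/74, P(r = 2 | data) = 8/37, P(r = 4 | data) = 12/37, P(r = 8 | data) = 8/37, P(r = 9 | data) = 9/74.
So P(red next | data) = Σ P(red next | H) P(H | data) = (1/10)(9/74) + (1/5)(8/37) + (2/5)(12/37) + (4/5)(8/37) + (9/10)(9/74) = 173/370.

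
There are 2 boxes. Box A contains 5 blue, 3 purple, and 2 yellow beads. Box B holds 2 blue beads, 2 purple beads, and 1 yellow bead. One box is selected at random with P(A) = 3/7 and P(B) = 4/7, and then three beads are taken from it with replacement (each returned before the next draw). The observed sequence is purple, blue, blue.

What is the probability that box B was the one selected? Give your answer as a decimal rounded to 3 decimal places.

0.532

Compute the likelihood of the observed sequence for each case: P(data | box A) = (3/10)(5/10)(5/10) = 0.075; P(data | box B) = (2/5)(2/5)(2/5) = 0.064.
Multiplying each by its prior: 3/7 · 0.075 = 0.032143, 4/7 · 0.064 = 0.036571; with total 0.068714.
So P(box B | data) = (0.036571) / (0.068714) = 0.53222.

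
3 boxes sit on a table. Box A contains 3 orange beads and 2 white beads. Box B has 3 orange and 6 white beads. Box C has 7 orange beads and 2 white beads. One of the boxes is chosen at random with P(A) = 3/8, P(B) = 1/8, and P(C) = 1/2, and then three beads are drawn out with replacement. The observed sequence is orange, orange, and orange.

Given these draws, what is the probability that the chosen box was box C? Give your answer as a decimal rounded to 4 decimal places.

The likelihood of the observed sequence under each hypothesis: P(data | box A) = (3/5)(3/5)(3/5) = 0.216; P(data | box B) = (3/9)(3/9)(3/9) = 0.037037; P(data | box C) = (7/9)(7/9)(7/9) = 0.47051.
Weighting by the prior gives 3/8 · 0.216 = 0.081, 1/8 · 0.037037 = 0.0046296, 1/2 · 0.47051 = 0.23525; with total 0.32088.
So P(box C | data) = (0.23525) / (0.32088) = 0.73314.

0.7331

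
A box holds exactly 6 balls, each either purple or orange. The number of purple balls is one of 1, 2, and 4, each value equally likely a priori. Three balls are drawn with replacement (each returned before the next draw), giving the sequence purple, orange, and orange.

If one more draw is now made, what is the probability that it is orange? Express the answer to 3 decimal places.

0.651

For each hypothesis, P(data | H) works out to: P(data | r = 1) = (1/6)(5/6)(5/6) = 25/216; P(data | r = 2) = (2/6)(4/6)(4/6) = 4/27; P(data | r = 4) = (4/6)(2/6)(2/6) = 2/27.
Weighting by the prior gives 1/3 · 25/216 = 25/648, 1/3 · 4/27 = 4/81, 1/3 · 2/27 = 2/81; with total 73/648.
The posterior is then P(r = 1 | data) = 25/73, P(r = 2 | data) = 32/73, P(r = 4 | data) = 16/73.
The predictive probability is P(orange next | data) = (5/6)(25/73) + (2/3)(32/73) + (1/3)(16/73) = 95/146.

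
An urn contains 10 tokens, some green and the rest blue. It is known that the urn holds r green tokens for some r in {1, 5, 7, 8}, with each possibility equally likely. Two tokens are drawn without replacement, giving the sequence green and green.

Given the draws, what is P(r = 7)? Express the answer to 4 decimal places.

0.3559

The likelihood of the observed sequence under each hypothesis: P(data | r = 1) = (1/10)(0/9) = 0; P(data | r = 5) = (5/10)(4/9) = 2/9; P(data | r = 7) = (7/10)(6/9) = 7/15; P(data | r = 8) = (8/10)(7/9) = 28/45.
Multiplying each by its prior: 1/4 · 0 = 0, 1/4 · 2/9 = 1/18, 1/4 · 7/15 = 7/60, 1/4 · 28/45 = 7/45; with total 59/180.
Hence P(r = 7 | data) = (7/60) / (59/180) = 21/59.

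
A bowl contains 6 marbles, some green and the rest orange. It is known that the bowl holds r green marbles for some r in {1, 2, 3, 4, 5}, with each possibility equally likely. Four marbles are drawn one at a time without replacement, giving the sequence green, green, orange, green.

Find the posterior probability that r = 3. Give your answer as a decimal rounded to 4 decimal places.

Under each hypothesis, the probability of the observed sequence is: P(data | r = 1) = (1/6)(0/5) = 0; P(data | r = 2) = (2/6)(1/5)(4/4)(0/3) = 0; P(data | r = 3) = (3/6)(2/5)(3/4)(1/3) = 1/20; P(data | r = 4) = (4/6)(3/5)(2/4)(2/3) = 2/15; P(data | r = 5) = (5/6)(4/5)(1/4)(3/3) = 1/6.
Multiplying each by its prior: 1/5 · 0 = 0, 1/5 · 0 = 0, 1/5 · 1/20 = 1/100, 1/5 · 2/15 = 2/75, 1/5 · 1/6 = 1/30; summing to 7/100.
By Bayes' rule, P(r = 3 | data) = (1/100) / (7/100) = 1/7.

0.1429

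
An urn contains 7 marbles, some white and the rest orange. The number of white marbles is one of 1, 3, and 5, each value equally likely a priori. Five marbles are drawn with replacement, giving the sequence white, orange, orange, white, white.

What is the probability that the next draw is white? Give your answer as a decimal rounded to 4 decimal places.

Under each hypothesis, the probability of the observed sequence is: P(data | r = 1) = (1/7)(6/7)(6/7)(1/7)(1/7) = 0.002142; P(data | r = 3) = (3/7)(4/7)(4/7)(3/7)(3/7) = 0.025704; P(data | r = 5) = (5/7)(2/7)(2/7)(5/7)(5/7) = 0.02975.
Weighting by the prior gives 1/3 · 0.002142 = 0.00071399, 1/3 · 0.025704 = 0.0085679, 1/3 · 0.02975 = 0.0099165; these sum to 0.019198.
The posterior is then P(r = 1 | data) = 0.03719, P(r = 3 | data) = 0.44628, P(r = 5 | data) = 0.51653.
So P(white next | data) = Σ P(white next | H) P(H | data) = (1/7)(0.03719) + (3/7)(0.44628) + (5/7)(0.51653) = 0.56553.

0.5655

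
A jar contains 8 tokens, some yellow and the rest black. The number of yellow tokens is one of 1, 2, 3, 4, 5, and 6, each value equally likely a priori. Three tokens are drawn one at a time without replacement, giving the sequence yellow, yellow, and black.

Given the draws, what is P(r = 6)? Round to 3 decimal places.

0.286

For each hypothesis, P(data | H) works out to: P(data | r = 1) = (1/8)(0/7) = 0; P(data | r = 2) = (2/8)(1/7)(6/6) = 1/28; P(data | r = 3) = (3/8)(2/7)(5/6) = 5/56; P(data | r = 4) = (4/8)(3/7)(4/6) = 1/7; P(data | r = 5) = (5/8)(4/7)(3/6) = 5/28; P(data | r = 6) = (6/8)(5/7)(2/6) = 5/28.
The prior-weighted likelihoods are 1/6 · 0 = 0, 1/6 · 1/28 = 1/168, 1/6 · 5/56 = 5/336, 1/6 · 1/7 = 1/42, 1/6 · 5/28 = 5/168, 1/6 · 5/28 = 5/168; these sum to 5/48.
Hence P(r = 6 | data) = (5/168) / (5/48) = 2/7.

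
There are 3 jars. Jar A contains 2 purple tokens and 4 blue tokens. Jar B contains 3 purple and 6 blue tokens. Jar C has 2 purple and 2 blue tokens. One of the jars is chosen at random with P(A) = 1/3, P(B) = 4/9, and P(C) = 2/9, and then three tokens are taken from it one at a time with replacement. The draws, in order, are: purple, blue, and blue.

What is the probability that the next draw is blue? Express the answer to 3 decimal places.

Under each hypothesis, the probability of the observed sequence is: P(data | jar A) = (2/6)(4/6)(4/6) = 4/27; P(data | jar B) = (3/9)(6/9)(6/9) = 4/27; P(data | jar C) = (2/4)(2/4)(2/4) = 1/8.
Multiplying each by its prior: 1/3 · 4/27 = 4/81, 4/9 · 4/27 = 16/243, 2/9 · 1/8 = 1/36; with total 139/972.
The posterior is then P(jar A | data) = 48/139, P(jar B | data) = 64/139, P(jar C | data) = 27/139.
Averaging over the posterior, P(blue next | data) = (2/3)(48/139) + (2/3)(64/139) + (1/2)(27/139) = 529/834.

0.634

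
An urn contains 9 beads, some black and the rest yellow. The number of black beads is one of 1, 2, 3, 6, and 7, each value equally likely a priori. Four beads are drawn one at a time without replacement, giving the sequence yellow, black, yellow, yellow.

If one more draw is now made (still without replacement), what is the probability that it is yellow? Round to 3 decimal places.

Under each hypothesis, the probability of the observed sequence is: P(data | r = 1) = (8/9)(1/8)(7/7)(6/6) = 1/9; P(data | r = 2) = (7/9)(2/8)(6/7)(5/6) = 5/36; P(data | r = 3) = (6/9)(3/8)(5/7)(4/6) = 5/42; P(data | r = 6) = (3/9)(6/8)(2/7)(1/6) = 1/84; P(data | r = 7) = (2/9)(7/8)(1/7)(0/6) = 0.
Multiplying each by its prior: 1/5 · 1/9 = 1/45, 1/5 · 5/36 = 1/36, 1/5 · 5/42 = 1/42, 1/5 · 1/84 = 1/420, 1/5 · 0 = 0; with total 8/105.
The posterior is then P(r = 1 | data) = 7/24, P(r = 2 | data) = 35/96, P(r = 3 | data) = 5/16, P(r = 6 | data) = 1/32, P(r = 7 | data) = 0.
Averaging over the posterior, P(yellow next | data) = (1)(7/24) + (4/5)(35/96) + (3/5)(5/16) + (0)(1/32) = 37/48.

0.771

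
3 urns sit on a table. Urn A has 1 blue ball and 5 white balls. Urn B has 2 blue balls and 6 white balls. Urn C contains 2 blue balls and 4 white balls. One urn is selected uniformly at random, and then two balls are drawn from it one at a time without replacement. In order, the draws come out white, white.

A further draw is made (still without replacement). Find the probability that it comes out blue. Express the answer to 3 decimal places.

0.340

Under each hypothesis, the probability of the observed sequence is: P(data | urn A) = (5/6)(4/5) = 0.66667; P(data | urn B) = (6/8)(5/7) = 0.53571; P(data | urn C) = (4/6)(3/5) = 0.4.
The prior-weighted likelihoods are 1/3 · 0.66667 = 0.22222, 1/3 · 0.53571 = 0.17857, 1/3 · 0.4 = 0.13333; summing to 0.53413.
Dividing through by the total gives posterior P(urn A | data) = 0.41605, P(urn B | data) = 0.33432, P(urn C | data) = 0.24963.
Averaging over the posterior, P(blue next | data) = (1/4)(0.41605) + (1/3)(0.33432) + (1/2)(0.24963) = 0.34027.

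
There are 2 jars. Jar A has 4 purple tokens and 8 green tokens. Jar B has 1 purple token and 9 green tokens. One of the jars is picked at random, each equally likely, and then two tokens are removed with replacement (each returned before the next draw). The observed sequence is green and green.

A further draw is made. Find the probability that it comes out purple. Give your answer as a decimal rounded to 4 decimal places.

Under each hypothesis, the probability of the observed sequence is: P(data | jar A) = (8/12)(8/12) = 0.44444; P(data | jar B) = (9/10)(9/10) = 0.81.
Weighting by the prior gives 1/2 · 0.44444 = 0.22222, 1/2 · 0.81 = 0.405; summing to 0.62722.
Normalising, the posterior is P(jar A | data) = 0.3543, P(jar B | data) = 0.6457.
Averaging over the posterior, P(purple next | data) = (1/3)(0.3543) + (1/10)(0.6457) = 0.18267.

0.1827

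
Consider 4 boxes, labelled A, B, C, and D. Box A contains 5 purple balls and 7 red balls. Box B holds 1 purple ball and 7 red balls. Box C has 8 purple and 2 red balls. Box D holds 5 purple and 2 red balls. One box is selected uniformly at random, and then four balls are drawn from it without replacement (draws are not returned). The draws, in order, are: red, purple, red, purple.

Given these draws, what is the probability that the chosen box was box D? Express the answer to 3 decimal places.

0.339

The likelihood of the observed sequence under each hypothesis: P(data | box A) = (7/12)(5/11)(6/10)(4/9) = 0.070707; P(data | box B) = (7/8)(1/7)(6/6)(0/5) = 0; P(data | box C) = (2/10)(8/9)(1/8)(7/7) = 0.022222; P(data | box D) = (2/7)(5/6)(1/5)(4/4) = 0.047619.
Multiplying each by its prior: 1/4 · 0.070707 = 0.017677, 1/4 · 0 = 0, 1/4 · 0.022222 = 0.0055556, 1/4 · 0.047619 = 0.011905; these sum to 0.035137.
By Bayes' rule, P(box D | data) = (0.011905) / (0.035137) = 0.33881.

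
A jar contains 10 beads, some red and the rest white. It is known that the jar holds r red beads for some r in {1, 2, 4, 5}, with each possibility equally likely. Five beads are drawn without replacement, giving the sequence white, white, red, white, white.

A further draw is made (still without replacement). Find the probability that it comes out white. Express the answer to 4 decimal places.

0.7607

The likelihood of the observed sequence under each hypothesis: P(data | r = 1) = (9/10)(8/9)(1/8)(7/7)(6/6) = 0.1; P(data | r = 2) = (8/10)(7/9)(2/8)(6/7)(5/6) = 0.11111; P(data | r = 4) = (6/10)(5/9)(4/8)(4/7)(3/6) = 0.047619; P(data | r = 5) = (5/10)(4/9)(5/8)(3/7)(2/6) = 0.019841.
The prior-weighted likelihoods are 1/4 · 0.1 = 0.025, 1/4 · 0.11111 = 0.027778, 1/4 · 0.047619 = 0.011905, 1/4 · 0.019841 = 0.0049603; with total 0.069643.
The posterior is then P(r = 1 | data) = 0.35897, P(r = 2 | data) = 0.39886, P(r = 4 | data) = 0.17094, P(r = 5 | data) = 0.071225.
Averaging over the posterior, P(white next | data) = (1)(0.35897) + (4/5)(0.39886) + (2/5)(0.17094) + (1/5)(0.071225) = 0.76068.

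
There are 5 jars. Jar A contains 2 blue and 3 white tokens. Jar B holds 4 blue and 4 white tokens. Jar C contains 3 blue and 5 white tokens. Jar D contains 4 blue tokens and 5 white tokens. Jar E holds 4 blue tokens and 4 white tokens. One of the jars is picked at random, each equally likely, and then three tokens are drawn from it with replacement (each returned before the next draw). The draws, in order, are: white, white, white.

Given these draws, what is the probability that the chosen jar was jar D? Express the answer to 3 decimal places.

0.194

Compute the likelihood of the observed sequence for each case: P(data | jar A) = (3/5)(3/5)(3/5) = 0.216; P(data | jar B) = (4/8)(4/8)(4/8) = 0.125; P(data | jar C) = (5/8)(5/8)(5/8) = 0.24414; P(data | jar D) = (5/9)(5/9)(5/9) = 0.17147; P(data | jar E) = (4/8)(4/8)(4/8) = 0.125.
Multiplying each by its prior: 1/5 · 0.216 = 0.0432, 1/5 · 0.125 = 0.025, 1/5 · 0.24414 = 0.048828, 1/5 · 0.17147 = 0.034294, 1/5 · 0.125 = 0.025; these sum to 0.17632.
Hence P(jar D | data) = (0.034294) / (0.17632) = 0.19449.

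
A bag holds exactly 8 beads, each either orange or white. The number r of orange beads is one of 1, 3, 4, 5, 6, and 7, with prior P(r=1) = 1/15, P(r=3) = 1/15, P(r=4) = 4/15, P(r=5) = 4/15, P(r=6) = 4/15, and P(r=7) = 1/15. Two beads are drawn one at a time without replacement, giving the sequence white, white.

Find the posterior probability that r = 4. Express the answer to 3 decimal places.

Under each hypothesis, the probability of the observed sequence is: P(data | r = 1) = (7/8)(6/7) = 3/4; P(data | r = 3) = (5/8)(4/7) = 5/14; P(data | r = 4) = (4/8)(3/7) = 3/14; P(data | r = 5) = (3/8)(2/7) = 3/28; P(data | r = 6) = (2/8)(1/7) = 1/28; P(data | r = 7) = (1/8)(0/7) = 0.
Weighting by the prior gives 1/15 · 3/4 = 1/20, 1/15 · 5/14 = 1/42, 4/15 · 3/14 = 2/35, 4/15 · 3/28 = 1/35, 4/15 · 1/28 = 1/105, 1/15 · 0 = 0; with total 71/420.
Therefore the posterior P(r = 4 | data) = (2/35) / (71/420) = 24/71.

0.338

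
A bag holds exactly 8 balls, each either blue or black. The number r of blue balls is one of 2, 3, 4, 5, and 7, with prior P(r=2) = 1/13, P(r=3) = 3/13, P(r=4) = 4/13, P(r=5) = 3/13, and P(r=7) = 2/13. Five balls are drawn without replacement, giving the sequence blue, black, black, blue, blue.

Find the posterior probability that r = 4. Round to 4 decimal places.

0.4444

Under each hypothesis, the probability of the observed sequence is: P(data | r = 2) = (2/8)(6/7)(5/6)(1/5)(0/4) = 0; P(data | r = 3) = (3/8)(5/7)(4/6)(2/5)(1/4) = 1/56; P(data | r = 4) = (4/8)(4/7)(3/6)(3/5)(2/4) = 3/70; P(data | r = 5) = (5/8)(3/7)(2/6)(4/5)(3/4) = 3/56; P(data | r = 7) = (7/8)(1/7)(0/6) = 0.
Weighting by the prior gives 1/13 · 0 = 0, 3/13 · 1/56 = 3/728, 4/13 · 3/70 = 6/455, 3/13 · 3/56 = 9/728, 2/13 · 0 = 0; summing to 27/910.
By Bayes' rule, P(r = 4 | data) = (6/455) / (27/910) = 4/9.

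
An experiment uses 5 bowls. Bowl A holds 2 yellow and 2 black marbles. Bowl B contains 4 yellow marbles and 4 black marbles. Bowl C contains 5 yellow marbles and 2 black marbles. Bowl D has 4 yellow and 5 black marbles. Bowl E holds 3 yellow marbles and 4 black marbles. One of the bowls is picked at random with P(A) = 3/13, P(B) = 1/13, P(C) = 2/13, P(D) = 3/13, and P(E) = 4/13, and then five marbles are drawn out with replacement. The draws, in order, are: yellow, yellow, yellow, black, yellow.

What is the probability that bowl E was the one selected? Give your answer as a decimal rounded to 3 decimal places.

0.185

Compute the likelihood of the observed sequence for each case: P(data | bowl A) = (2/4)(2/4)(2/4)(2/4)(2/4) = 0.03125; P(data | bowl B) = (4/8)(4/8)(4/8)(4/8)(4/8) = 0.03125; P(data | bowl C) = (5/7)(5/7)(5/7)(2/7)(5/7) = 0.074374; P(data | bowl D) = (4/9)(4/9)(4/9)(5/9)(4/9) = 0.021677; P(data | bowl E) = (3/7)(3/7)(3/7)(4/7)(3/7) = 0.019278.
Multiplying each by its prior: 3/13 · 0.03125 = 0.0072115, 1/13 · 0.03125 = 0.0024038, 2/13 · 0.074374 = 0.011442, 3/13 · 0.021677 = 0.0050024, 4/13 · 0.019278 = 0.0059316; with total 0.031991.
Hence P(bowl E | data) = (0.0059316) / (0.031991) = 0.18541.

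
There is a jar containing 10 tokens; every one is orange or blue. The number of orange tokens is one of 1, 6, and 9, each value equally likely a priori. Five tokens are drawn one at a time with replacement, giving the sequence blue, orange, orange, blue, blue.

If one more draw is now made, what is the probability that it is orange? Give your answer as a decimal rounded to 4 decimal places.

Under each hypothesis, the probability of the observed sequence is: P(data | r = 1) = (9/10)(1/10)(1/10)(9/10)(9/10) = 0.00729; P(data | r = 6) = (4/10)(6/10)(6/10)(4/10)(4/10) = 0.02304; P(data | r = 9) = (1/10)(9/10)(9/10)(1/10)(1/10) = 0.00081.
Multiplying each by its prior: 1/3 · 0.00729 = 0.00243, 1/3 · 0.02304 = 0.00768, 1/3 · 0.00081 = 0.00027; these sum to 0.01038.
Normalising, the posterior is P(r = 1 | data) = 0.2341, P(r = 6 | data) = 0.73988, P(r = 9 | data) = 0.026012.
So P(orange next | data) = Σ P(orange next | H) P(H | data) = (1/10)(0.2341) + (3/5)(0.73988) + (9/10)(0.026012) = 0.49075.

0.4908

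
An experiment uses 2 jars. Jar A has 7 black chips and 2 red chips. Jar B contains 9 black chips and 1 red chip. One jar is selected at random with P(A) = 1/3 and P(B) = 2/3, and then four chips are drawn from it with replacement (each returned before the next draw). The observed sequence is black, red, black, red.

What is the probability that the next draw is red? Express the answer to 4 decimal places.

0.1792

Under each hypothesis, the probability of the observed sequence is: P(data | jar A) = (7/9)(2/9)(7/9)(2/9) = 0.029873; P(data | jar B) = (9/10)(1/10)(9/10)(1/10) = 0.0081.
The prior-weighted likelihoods are 1/3 · 0.029873 = 0.0099578, 2/3 · 0.0081 = 0.0054; these sum to 0.015358.
Normalising, the posterior is P(jar A | data) = 0.64839, P(jar B | data) = 0.35161.
The predictive probability is P(red next | data) = (2/9)(0.64839) + (1/10)(0.35161) = 0.17925.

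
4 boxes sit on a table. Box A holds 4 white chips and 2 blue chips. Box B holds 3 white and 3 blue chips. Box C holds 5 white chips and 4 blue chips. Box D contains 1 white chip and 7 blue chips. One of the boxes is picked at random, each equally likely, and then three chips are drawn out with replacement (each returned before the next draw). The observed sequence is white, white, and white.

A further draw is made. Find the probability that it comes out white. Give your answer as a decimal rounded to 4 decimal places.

Under each hypothesis, the probability of the observed sequence is: P(data | box A) = (4/6)(4/6)(4/6) = 0.2963; P(data | box B) = (3/6)(3/6)(3/6) = 0.125; P(data | box C) = (5/9)(5/9)(5/9) = 0.17147; P(data | box D) = (1/8)(1/8)(1/8) = 0.0019531.
Multiplying each by its prior: 1/4 · 0.2963 = 0.074074, 1/4 · 0.125 = 0.03125, 1/4 · 0.17147 = 0.042867, 1/4 · 0.0019531 = 0.00048828; summing to 0.14868.
Dividing through by the total gives posterior P(box A | data) = 0.49821, P(box B | data) = 0.21018, P(box C | data) = 0.28832, P(box D | data) = 0.0032841.
The predictive probability is P(white next | data) = (2/3)(0.49821) + (1/2)(0.21018) + (5/9)(0.28832) + (1/8)(0.0032841) = 0.59782.

0.5978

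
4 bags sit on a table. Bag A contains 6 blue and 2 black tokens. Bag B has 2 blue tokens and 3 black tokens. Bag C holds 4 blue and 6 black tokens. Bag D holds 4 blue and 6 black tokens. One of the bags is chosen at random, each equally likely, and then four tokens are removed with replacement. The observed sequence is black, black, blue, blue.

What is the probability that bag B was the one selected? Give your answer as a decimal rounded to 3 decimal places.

0.277

The likelihood of the observed sequence under each hypothesis: P(data | bag A) = (2/8)(2/8)(6/8)(6/8) = 0.035156; P(data | bag B) = (3/5)(3/5)(2/5)(2/5) = 0.0576; P(data | bag C) = (6/10)(6/10)(4/10)(4/10) = 0.0576; P(data | bag D) = (6/10)(6/10)(4/10)(4/10) = 0.0576.
Multiplying each by its prior: 1/4 · 0.035156 = 0.0087891, 1/4 · 0.0576 = 0.0144, 1/4 · 0.0576 = 0.0144, 1/4 · 0.0576 = 0.0144; summing to 0.051989.
Therefore the posterior P(bag B | data) = (0.0144) / (0.051989) = 0.27698.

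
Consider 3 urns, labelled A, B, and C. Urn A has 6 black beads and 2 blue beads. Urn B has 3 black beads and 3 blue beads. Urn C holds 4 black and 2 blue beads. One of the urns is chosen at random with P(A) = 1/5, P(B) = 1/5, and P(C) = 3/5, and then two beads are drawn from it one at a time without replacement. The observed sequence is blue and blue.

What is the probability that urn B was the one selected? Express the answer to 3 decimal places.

0.459

For each hypothesis, P(data | H) works out to: P(data | urn A) = (2/8)(1/7) = 1/28; P(data | urn B) = (3/6)(2/5) = 1/5; P(data | urn C) = (2/6)(1/5) = 1/15.
The prior-weighted likelihoods are 1/5 · 1/28 = 1/140, 1/5 · 1/5 = 1/25, 3/5 · 1/15 = 1/25; summing to 61/700.
Hence P(urn B | data) = (1/25) / (61/700) = 28/61.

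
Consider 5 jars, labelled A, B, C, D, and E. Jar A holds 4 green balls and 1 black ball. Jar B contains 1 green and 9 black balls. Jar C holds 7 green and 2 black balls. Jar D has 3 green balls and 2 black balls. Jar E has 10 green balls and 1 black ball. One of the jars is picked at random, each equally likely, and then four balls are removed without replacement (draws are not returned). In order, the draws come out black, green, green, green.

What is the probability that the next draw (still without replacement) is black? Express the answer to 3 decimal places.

0.241

The likelihood of the observed sequence under each hypothesis: P(data | jar A) = (1/5)(4/4)(3/3)(2/2) = 0.2; P(data | jar B) = (9/10)(1/9)(0/8) = 0; P(data | jar C) = (2/9)(7/8)(6/7)(5/6) = 0.13889; P(data | jar D) = (2/5)(3/4)(2/3)(1/2) = 0.1; P(data | jar E) = (1/11)(10/10)(9/9)(8/8) = 0.090909.
Multiplying each by its prior: 1/5 · 0.2 = 0.04, 1/5 · 0 = 0, 1/5 · 0.13889 = 0.027778, 1/5 · 0.1 = 0.02, 1/5 · 0.090909 = 0.018182; with total 0.10596.
Normalising, the posterior is P(jar A | data) = 0.3775, P(jar B | data) = 0, P(jar C | data) = 0.26215, P(jar D | data) = 0.18875, P(jar E | data) = 0.17159.
So P(black next | data) = Σ P(black next | H) P(H | data) = (0)(0.3775) + (1/5)(0.26215) + (1)(0.18875) + (0)(0.17159) = 0.24118.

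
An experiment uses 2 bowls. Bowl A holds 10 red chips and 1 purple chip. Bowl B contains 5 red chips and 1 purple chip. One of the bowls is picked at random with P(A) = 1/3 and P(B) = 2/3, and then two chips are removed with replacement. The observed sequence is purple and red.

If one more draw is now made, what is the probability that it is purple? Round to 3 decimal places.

0.149

For each hypothesis, P(data | H) works out to: P(data | bowl A) = (1/11)(10/11) = 0.082645; P(data | bowl B) = (1/6)(5/6) = 0.13889.
Multiplying each by its prior: 1/3 · 0.082645 = 0.027548, 2/3 · 0.13889 = 0.092593; with total 0.12014.
The posterior is then P(bowl A | data) = 0.2293, P(bowl B | data) = 0.7707.
The predictive probability is P(purple next | data) = (1/11)(0.2293) + (1/6)(0.7707) = 0.1493.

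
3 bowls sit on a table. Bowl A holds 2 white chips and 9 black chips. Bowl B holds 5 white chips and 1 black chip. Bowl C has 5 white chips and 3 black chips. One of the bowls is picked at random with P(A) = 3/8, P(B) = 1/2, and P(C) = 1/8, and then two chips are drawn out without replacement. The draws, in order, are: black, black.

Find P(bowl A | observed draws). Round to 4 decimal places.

The likelihood of the observed sequence under each hypothesis: P(data | bowl A) = (9/11)(8/10) = 0.65455; P(data | bowl B) = (1/6)(0/5) = 0; P(data | bowl C) = (3/8)(2/7) = 0.10714.
The prior-weighted likelihoods are 3/8 · 0.65455 = 0.24545, 1/2 · 0 = 0, 1/8 · 0.10714 = 0.013393; summing to 0.25885.
Therefore the posterior P(bowl A | data) = (0.24545) / (0.25885) = 0.94826.

0.9483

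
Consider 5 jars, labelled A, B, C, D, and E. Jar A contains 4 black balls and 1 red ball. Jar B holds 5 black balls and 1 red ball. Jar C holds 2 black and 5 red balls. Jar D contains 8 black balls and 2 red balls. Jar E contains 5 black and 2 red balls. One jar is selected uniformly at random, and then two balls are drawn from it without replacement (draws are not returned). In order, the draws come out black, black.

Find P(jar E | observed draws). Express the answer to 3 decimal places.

0.197

Under each hypothesis, the probability of the observed sequence is: P(data | jar A) = (4/5)(3/4) = 3/5; P(data | jar B) = (5/6)(4/5) = 2/3; P(data | jar C) = (2/7)(1/6) = 1/21; P(data | jar D) = (8/10)(7/9) = 28/45; P(data | jar E) = (5/7)(4/6) = 10/21.
The prior-weighted likelihoods are 1/5 · 3/5 = 3/25, 1/5 · 2/3 = 2/15, 1/5 · 1/21 = 1/105, 1/5 · 28/45 = 28/225, 1/5 · 10/21 = 2/21; summing to 152/315.
By Bayes' rule, P(jar E | data) = (2/21) / (152/315) = 15/76.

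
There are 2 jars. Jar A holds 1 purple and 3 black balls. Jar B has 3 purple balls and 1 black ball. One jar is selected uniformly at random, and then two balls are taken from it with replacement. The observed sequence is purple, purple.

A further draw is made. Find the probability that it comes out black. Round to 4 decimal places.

0.3000

The likelihood of the observed sequence under each hypothesis: P(data | jar A) = (1/4)(1/4) = 1/16; P(data | jar B) = (3/4)(3/4) = 9/16.
Weighting by the prior gives 1/2 · 1/16 = 1/32, 1/2 · 9/16 = 9/32; summing to 5/16.
The posterior is then P(jar A | data) = 1/10, P(jar B | data) = 9/10.
So P(black next | data) = Σ P(black next | H) P(H | data) = (3/4)(1/10) + (1/4)(9/10) = 3/10.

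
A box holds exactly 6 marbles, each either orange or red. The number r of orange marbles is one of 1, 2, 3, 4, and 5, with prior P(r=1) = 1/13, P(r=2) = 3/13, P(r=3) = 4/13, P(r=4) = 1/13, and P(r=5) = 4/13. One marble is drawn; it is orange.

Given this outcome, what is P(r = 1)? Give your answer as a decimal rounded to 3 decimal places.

Under each hypothesis, the probability of this draw is: P(data | r = 1) = (1/6) = 1/6; P(data | r = 2) = (2/6) = 1/3; P(data | r = 3) = (3/6) = 1/2; P(data | r = 4) = (4/6) = 2/3; P(data | r = 5) = (5/6) = 5/6.
Weighting by the prior gives 1/13 · 1/6 = 1/78, 3/13 · 1/3 = 1/13, 4/13 · 1/2 = 2/13, 1/13 · 2/3 = 2/39, 4/13 · 5/6 = 10/39; with total 43/78.
So P(r = 1 | data) = (1/78) / (43/78) = 1/43.

0.023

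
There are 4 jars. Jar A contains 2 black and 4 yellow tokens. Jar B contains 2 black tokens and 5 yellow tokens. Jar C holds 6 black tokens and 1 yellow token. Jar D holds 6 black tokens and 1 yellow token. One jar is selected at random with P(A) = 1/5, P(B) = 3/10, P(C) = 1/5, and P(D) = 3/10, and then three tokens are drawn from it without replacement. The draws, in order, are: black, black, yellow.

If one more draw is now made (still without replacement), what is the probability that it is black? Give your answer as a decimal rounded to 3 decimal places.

0.721

Under each hypothesis, the probability of the observed sequence is: P(data | jar A) = (2/6)(1/5)(4/4) = 1/15; P(data | jar B) = (2/7)(1/6)(5/5) = 1/21; P(data | jar C) = (6/7)(5/6)(1/5) = 1/7; P(data | jar D) = (6/7)(5/6)(1/5) = 1/7.
Multiplying each by its prior: 1/5 · 1/15 = 1/75, 3/10 · 1/21 = 1/70, 1/5 · 1/7 = 1/35, 3/10 · 1/7 = 3/70; with total 52/525.
Dividing through by the total gives posterior P(jar A | data) = 7/52, P(jar B | data) = 15/104, P(jar C | data) = 15/52, P(jar D | data) = 45/104.
So P(black next | data) = Σ P(black next | H) P(H | data) = (0)(7/52) + (0)(15/104) + (1)(15/52) + (1)(45/104) = 75/104.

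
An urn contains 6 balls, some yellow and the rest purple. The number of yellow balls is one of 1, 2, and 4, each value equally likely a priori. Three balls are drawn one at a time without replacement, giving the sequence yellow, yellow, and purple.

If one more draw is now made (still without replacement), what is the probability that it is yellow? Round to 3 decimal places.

0.500

Under each hypothesis, the probability of the observed sequence is: P(data | r = 1) = (1/6)(0/5) = 0; P(data | r = 2) = (2/6)(1/5)(4/4) = 1/15; P(data | r = 4) = (4/6)(3/5)(2/4) = 1/5.
Multiplying each by its prior: 1/3 · 0 = 0, 1/3 · 1/15 = 1/45, 1/3 · 1/5 = 1/15; summing to 4/45.
Normalising, the posterior is P(r = 1 | data) = 0, P(r = 2 | data) = 1/4, P(r = 4 | data) = 3/4.
The predictive probability is P(yellow next | data) = (0)(1/4) + (2/3)(3/4) = 1/2.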